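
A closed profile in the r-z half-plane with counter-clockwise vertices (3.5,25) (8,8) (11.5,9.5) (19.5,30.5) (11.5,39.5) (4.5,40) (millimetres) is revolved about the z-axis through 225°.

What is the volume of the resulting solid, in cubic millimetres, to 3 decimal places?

Profile (r,z), 6 vertices: (3.5,25) (8,8) (11.5,9.5) (19.5,30.5) (11.5,39.5) (4.5,40)
edge 0: (3.5,25)→(8,8)  cross = 3.5·8 − 8·25 = -172.0000; (r_i+r_j)·cross = 11.5·-172.0000 = -1978.0000
edge 1: (8,8)→(11.5,9.5)  cross = 8·9.5 − 11.5·8 = -16.0000; (r_i+r_j)·cross = 19.5·-16.0000 = -312.0000
edge 2: (11.5,9.5)→(19.5,30.5)  cross = 11.5·30.5 − 19.5·9.5 = 165.5000; (r_i+r_j)·cross = 31·165.5000 = 5130.5000
edge 3: (19.5,30.5)→(11.5,39.5)  cross = 19.5·39.5 − 11.5·30.5 = 419.5000; (r_i+r_j)·cross = 31·419.5000 = 13004.5000
edge 4: (11.5,39.5)→(4.5,40)  cross = 11.5·40 − 4.5·39.5 = 282.2500; (r_i+r_j)·cross = 16·282.2500 = 4516.0000
edge 5: (4.5,40)→(3.5,25)  cross = 4.5·25 − 3.5·40 = -27.5000; (r_i+r_j)·cross = 8·-27.5000 = -220.0000
Σcross = 651.7500 → A = |Σcross|/2 = 325.8750 mm²
Σ(r_i+r_j)·cross = 20141.0000 → first moment M = |Σ|/6 = 3356.8333
R_c = M/A = 3356.8333/325.8750 = 10.3010 mm
θ = 225° = 3.926991 rad
V = θ·R_c·A = 3.926991·10.3010·325.8750 = 13182.254 mm³

Volume = 13182.254 mm³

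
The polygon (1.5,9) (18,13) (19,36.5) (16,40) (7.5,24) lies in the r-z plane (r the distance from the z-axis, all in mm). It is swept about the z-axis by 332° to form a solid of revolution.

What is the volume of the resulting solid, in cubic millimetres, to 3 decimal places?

Profile (r,z), 5 vertices: (1.5,9) (18,13) (19,36.5) (16,40) (7.5,24)
edge 0: (1.5,9)→(18,13)  cross = 1.5·13 − 18·9 = -142.5000; (r_i+r_j)·cross = 19.5·-142.5000 = -2778.7500
edge 1: (18,13)→(19,36.5)  cross = 18·36.5 − 19·13 = 410.0000; (r_i+r_j)·cross = 37·410.0000 = 15170.0000
edge 2: (19,36.5)→(16,40)  cross = 19·40 − 16·36.5 = 176.0000; (r_i+r_j)·cross = 35·176.0000 = 6160.0000
edge 3: (16,40)→(7.5,24)  cross = 16·24 − 7.5·40 = 84.0000; (r_i+r_j)·cross = 23.5·84.0000 = 1974.0000
edge 4: (7.5,24)→(1.5,9)  cross = 7.5·9 − 1.5·24 = 31.5000; (r_i+r_j)·cross = 9·31.5000 = 283.5000
Σcross = 559.0000 → A = |Σcross|/2 = 279.5000 mm²
Σ(r_i+r_j)·cross = 20808.7500 → first moment M = |Σ|/6 = 3468.1250
R_c = M/A = 3468.1250/279.5000 = 12.4083 mm
θ = 332° = 5.794493 rad
V = θ·R_c·A = 5.794493·12.4083·279.5000 = 20096.026 mm³

Volume = 20096.026 mm³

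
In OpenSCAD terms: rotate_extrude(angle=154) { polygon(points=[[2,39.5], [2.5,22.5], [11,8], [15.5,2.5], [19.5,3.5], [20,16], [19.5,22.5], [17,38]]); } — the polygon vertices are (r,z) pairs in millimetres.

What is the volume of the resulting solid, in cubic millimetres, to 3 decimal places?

Profile (r,z), 8 vertices: (2,39.5) (2.5,22.5) (11,8) (15.5,2.5) (19.5,3.5) (20,16) (19.5,22.5) (17,38)
edge 0: (2,39.5)→(2.5,22.5)  cross = 2·22.5 − 2.5·39.5 = -53.7500; (r_i+r_j)·cross = 4.5·-53.7500 = -241.8750
edge 1: (2.5,22.5)→(11,8)  cross = 2.5·8 − 11·22.5 = -227.5000; (r_i+r_j)·cross = 13.5·-227.5000 = -3071.2500
edge 2: (11,8)→(15.5,2.5)  cross = 11·2.5 − 15.5·8 = -96.5000; (r_i+r_j)·cross = 26.5·-96.5000 = -2557.2500
edge 3: (15.5,2.5)→(19.5,3.5)  cross = 15.5·3.5 − 19.5·2.5 = 5.5000; (r_i+r_j)·cross = 35·5.5000 = 192.5000
edge 4: (19.5,3.5)→(20,16)  cross = 19.5·16 − 20·3.5 = 242.0000; (r_i+r_j)·cross = 39.5·242.0000 = 9559.0000
edge 5: (20,16)→(19.5,22.5)  cross = 20·22.5 − 19.5·16 = 138.0000; (r_i+r_j)·cross = 39.5·138.0000 = 5451.0000
edge 6: (19.5,22.5)→(17,38)  cross = 19.5·38 − 17·22.5 = 358.5000; (r_i+r_j)·cross = 36.5·358.5000 = 13085.2500
edge 7: (17,38)→(2,39.5)  cross = 17·39.5 − 2·38 = 595.5000; (r_i+r_j)·cross = 19·595.5000 = 11314.5000
Σcross = 961.7500 → A = |Σcross|/2 = 480.8750 mm²
Σ(r_i+r_j)·cross = 33731.8750 → first moment M = |Σ|/6 = 5621.9792
R_c = M/A = 5621.9792/480.8750 = 11.6911 mm
θ = 154° = 2.687807 rad
V = θ·R_c·A = 2.687807·11.6911·480.8750 = 15110.795 mm³

Volume = 15110.795 mm³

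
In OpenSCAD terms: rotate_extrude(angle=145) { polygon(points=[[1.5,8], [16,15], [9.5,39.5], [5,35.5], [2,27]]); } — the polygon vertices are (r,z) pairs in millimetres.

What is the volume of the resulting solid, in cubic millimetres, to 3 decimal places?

Volume = 5493.629 mm³

Profile (r,z), 5 vertices: (1.5,8) (16,15) (9.5,39.5) (5,35.5) (2,27)
edge 0: (1.5,8)→(16,15)  cross = 1.5·15 − 16·8 = -105.5000; (r_i+r_j)·cross = 17.5·-105.5000 = -1846.2500
edge 1: (16,15)→(9.5,39.5)  cross = 16·39.5 − 9.5·15 = 489.5000; (r_i+r_j)·cross = 25.5·489.5000 = 12482.2500
edge 2: (9.5,39.5)→(5,35.5)  cross = 9.5·35.5 − 5·39.5 = 139.7500; (r_i+r_j)·cross = 14.5·139.7500 = 2026.3750
edge 3: (5,35.5)→(2,27)  cross = 5·27 − 2·35.5 = 64.0000; (r_i+r_j)·cross = 7·64.0000 = 448.0000
edge 4: (2,27)→(1.5,8)  cross = 2·8 − 1.5·27 = -24.5000; (r_i+r_j)·cross = 3.5·-24.5000 = -85.7500
Σcross = 563.2500 → A = |Σcross|/2 = 281.6250 mm²
Σ(r_i+r_j)·cross = 13024.6250 → first moment M = |Σ|/6 = 2170.7708
R_c = M/A = 2170.7708/281.6250 = 7.7080 mm
θ = 145° = 2.530727 rad
V = θ·R_c·A = 2.530727·7.7080·281.6250 = 5493.629 mm³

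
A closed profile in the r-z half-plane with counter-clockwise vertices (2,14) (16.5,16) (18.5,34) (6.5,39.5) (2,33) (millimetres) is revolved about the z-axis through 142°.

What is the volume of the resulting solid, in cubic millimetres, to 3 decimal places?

Profile (r,z), 5 vertices: (2,14) (16.5,16) (18.5,34) (6.5,39.5) (2,33)
edge 0: (2,14)→(16.5,16)  cross = 2·16 − 16.5·14 = -199.0000; (r_i+r_j)·cross = 18.5·-199.0000 = -3681.5000
edge 1: (16.5,16)→(18.5,34)  cross = 16.5·34 − 18.5·16 = 265.0000; (r_i+r_j)·cross = 35·265.0000 = 9275.0000
edge 2: (18.5,34)→(6.5,39.5)  cross = 18.5·39.5 − 6.5·34 = 509.7500; (r_i+r_j)·cross = 25·509.7500 = 12743.7500
edge 3: (6.5,39.5)→(2,33)  cross = 6.5·33 − 2·39.5 = 135.5000; (r_i+r_j)·cross = 8.5·135.5000 = 1151.7500
edge 4: (2,33)→(2,14)  cross = 2·14 − 2·33 = -38.0000; (r_i+r_j)·cross = 4·-38.0000 = -152.0000
Σcross = 673.2500 → A = |Σcross|/2 = 336.6250 mm²
Σ(r_i+r_j)·cross = 19337.0000 → first moment M = |Σ|/6 = 3222.8333
R_c = M/A = 3222.8333/336.6250 = 9.5740 mm
θ = 142° = 2.478368 rad
V = θ·R_c·A = 2.478368·9.5740·336.6250 = 7987.366 mm³

Volume = 7987.366 mm³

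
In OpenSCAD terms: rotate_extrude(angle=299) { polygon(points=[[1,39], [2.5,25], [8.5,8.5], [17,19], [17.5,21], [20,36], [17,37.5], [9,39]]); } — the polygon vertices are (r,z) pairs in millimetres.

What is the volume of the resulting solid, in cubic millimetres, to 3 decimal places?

Volume = 20426.431 mm³

Profile (r,z), 8 vertices: (1,39) (2.5,25) (8.5,8.5) (17,19) (17.5,21) (20,36) (17,37.5) (9,39)
edge 0: (1,39)→(2.5,25)  cross = 1·25 − 2.5·39 = -72.5000; (r_i+r_j)·cross = 3.5·-72.5000 = -253.7500
edge 1: (2.5,25)→(8.5,8.5)  cross = 2.5·8.5 − 8.5·25 = -191.2500; (r_i+r_j)·cross = 11·-191.2500 = -2103.7500
edge 2: (8.5,8.5)→(17,19)  cross = 8.5·19 − 17·8.5 = 17.0000; (r_i+r_j)·cross = 25.5·17.0000 = 433.5000
edge 3: (17,19)→(17.5,21)  cross = 17·21 − 17.5·19 = 24.5000; (r_i+r_j)·cross = 34.5·24.5000 = 845.2500
edge 4: (17.5,21)→(20,36)  cross = 17.5·36 − 20·21 = 210.0000; (r_i+r_j)·cross = 37.5·210.0000 = 7875.0000
edge 5: (20,36)→(17,37.5)  cross = 20·37.5 − 17·36 = 138.0000; (r_i+r_j)·cross = 37·138.0000 = 5106.0000
edge 6: (17,37.5)→(9,39)  cross = 17·39 − 9·37.5 = 325.5000; (r_i+r_j)·cross = 26·325.5000 = 8463.0000
edge 7: (9,39)→(1,39)  cross = 9·39 − 1·39 = 312.0000; (r_i+r_j)·cross = 10·312.0000 = 3120.0000
Σcross = 763.2500 → A = |Σcross|/2 = 381.6250 mm²
Σ(r_i+r_j)·cross = 23485.2500 → first moment M = |Σ|/6 = 3914.2083
R_c = M/A = 3914.2083/381.6250 = 10.2567 mm
θ = 299° = 5.218534 rad
V = θ·R_c·A = 5.218534·10.2567·381.6250 = 20426.431 mm³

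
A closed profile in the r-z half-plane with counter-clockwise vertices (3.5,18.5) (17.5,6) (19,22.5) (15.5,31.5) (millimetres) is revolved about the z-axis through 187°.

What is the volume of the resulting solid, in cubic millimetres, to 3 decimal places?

Profile (r,z), 4 vertices: (3.5,18.5) (17.5,6) (19,22.5) (15.5,31.5)
edge 0: (3.5,18.5)→(17.5,6)  cross = 3.5·6 − 17.5·18.5 = -302.7500; (r_i+r_j)·cross = 21·-302.7500 = -6357.7500
edge 1: (17.5,6)→(19,22.5)  cross = 17.5·22.5 − 19·6 = 279.7500; (r_i+r_j)·cross = 36.5·279.7500 = 10210.8750
edge 2: (19,22.5)→(15.5,31.5)  cross = 19·31.5 − 15.5·22.5 = 249.7500; (r_i+r_j)·cross = 34.5·249.7500 = 8616.3750
edge 3: (15.5,31.5)→(3.5,18.5)  cross = 15.5·18.5 − 3.5·31.5 = 176.5000; (r_i+r_j)·cross = 19·176.5000 = 3353.5000
Σcross = 403.2500 → A = |Σcross|/2 = 201.6250 mm²
Σ(r_i+r_j)·cross = 15823.0000 → first moment M = |Σ|/6 = 2637.1667
R_c = M/A = 2637.1667/201.6250 = 13.0796 mm
θ = 187° = 3.263766 rad
V = θ·R_c·A = 3.263766·13.0796·201.6250 = 8607.094 mm³

Volume = 8607.094 mm³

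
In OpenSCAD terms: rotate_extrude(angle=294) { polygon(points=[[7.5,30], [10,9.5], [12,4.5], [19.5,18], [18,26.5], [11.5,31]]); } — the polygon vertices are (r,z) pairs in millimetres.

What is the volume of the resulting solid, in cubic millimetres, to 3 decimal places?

Profile (r,z), 6 vertices: (7.5,30) (10,9.5) (12,4.5) (19.5,18) (18,26.5) (11.5,31)
edge 0: (7.5,30)→(10,9.5)  cross = 7.5·9.5 − 10·30 = -228.7500; (r_i+r_j)·cross = 17.5·-228.7500 = -4003.1250
edge 1: (10,9.5)→(12,4.5)  cross = 10·4.5 − 12·9.5 = -69.0000; (r_i+r_j)·cross = 22·-69.0000 = -1518.0000
edge 2: (12,4.5)→(19.5,18)  cross = 12·18 − 19.5·4.5 = 128.2500; (r_i+r_j)·cross = 31.5·128.2500 = 4039.8750
edge 3: (19.5,18)→(18,26.5)  cross = 19.5·26.5 − 18·18 = 192.7500; (r_i+r_j)·cross = 37.5·192.7500 = 7228.1250
edge 4: (18,26.5)→(11.5,31)  cross = 18·31 − 11.5·26.5 = 253.2500; (r_i+r_j)·cross = 29.5·253.2500 = 7470.8750
edge 5: (11.5,31)→(7.5,30)  cross = 11.5·30 − 7.5·31 = 112.5000; (r_i+r_j)·cross = 19·112.5000 = 2137.5000
Σcross = 389.0000 → A = |Σcross|/2 = 194.5000 mm²
Σ(r_i+r_j)·cross = 15355.2500 → first moment M = |Σ|/6 = 2559.2083
R_c = M/A = 2559.2083/194.5000 = 13.1579 mm
θ = 294° = 5.131268 rad
V = θ·R_c·A = 5.131268·13.1579·194.5000 = 13131.984 mm³

Volume = 13131.984 mm³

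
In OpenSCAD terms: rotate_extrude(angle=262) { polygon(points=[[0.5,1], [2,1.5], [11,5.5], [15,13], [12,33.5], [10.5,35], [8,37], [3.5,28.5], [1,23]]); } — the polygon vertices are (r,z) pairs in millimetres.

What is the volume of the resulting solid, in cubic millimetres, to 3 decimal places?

Volume = 12001.787 mm³

Profile (r,z), 9 vertices: (0.5,1) (2,1.5) (11,5.5) (15,13) (12,33.5) (10.5,35) (8,37) (3.5,28.5) (1,23)
edge 0: (0.5,1)→(2,1.5)  cross = 0.5·1.5 − 2·1 = -1.2500; (r_i+r_j)·cross = 2.5·-1.2500 = -3.1250
edge 1: (2,1.5)→(11,5.5)  cross = 2·5.5 − 11·1.5 = -5.5000; (r_i+r_j)·cross = 13·-5.5000 = -71.5000
edge 2: (11,5.5)→(15,13)  cross = 11·13 − 15·5.5 = 60.5000; (r_i+r_j)·cross = 26·60.5000 = 1573.0000
edge 3: (15,13)→(12,33.5)  cross = 15·33.5 − 12·13 = 346.5000; (r_i+r_j)·cross = 27·346.5000 = 9355.5000
edge 4: (12,33.5)→(10.5,35)  cross = 12·35 − 10.5·33.5 = 68.2500; (r_i+r_j)·cross = 22.5·68.2500 = 1535.6250
edge 5: (10.5,35)→(8,37)  cross = 10.5·37 − 8·35 = 108.5000; (r_i+r_j)·cross = 18.5·108.5000 = 2007.2500
edge 6: (8,37)→(3.5,28.5)  cross = 8·28.5 − 3.5·37 = 98.5000; (r_i+r_j)·cross = 11.5·98.5000 = 1132.7500
edge 7: (3.5,28.5)→(1,23)  cross = 3.5·23 − 1·28.5 = 52.0000; (r_i+r_j)·cross = 4.5·52.0000 = 234.0000
edge 8: (1,23)→(0.5,1)  cross = 1·1 − 0.5·23 = -10.5000; (r_i+r_j)·cross = 1.5·-10.5000 = -15.7500
Σcross = 717.0000 → A = |Σcross|/2 = 358.5000 mm²
Σ(r_i+r_j)·cross = 15747.7500 → first moment M = |Σ|/6 = 2624.6250
R_c = M/A = 2624.6250/358.5000 = 7.3211 mm
θ = 262° = 4.572763 rad
V = θ·R_c·A = 4.572763·7.3211·358.5000 = 12001.787 mm³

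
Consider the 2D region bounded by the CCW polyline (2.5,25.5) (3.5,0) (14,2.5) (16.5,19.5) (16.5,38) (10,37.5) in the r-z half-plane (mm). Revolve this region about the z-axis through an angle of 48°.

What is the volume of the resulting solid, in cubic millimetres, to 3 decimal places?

Profile (r,z), 6 vertices: (2.5,25.5) (3.5,0) (14,2.5) (16.5,19.5) (16.5,38) (10,37.5)
edge 0: (2.5,25.5)→(3.5,0)  cross = 2.5·0 − 3.5·25.5 = -89.2500; (r_i+r_j)·cross = 6·-89.2500 = -535.5000
edge 1: (3.5,0)→(14,2.5)  cross = 3.5·2.5 − 14·0 = 8.7500; (r_i+r_j)·cross = 17.5·8.7500 = 153.1250
edge 2: (14,2.5)→(16.5,19.5)  cross = 14·19.5 − 16.5·2.5 = 231.7500; (r_i+r_j)·cross = 30.5·231.7500 = 7068.3750
edge 3: (16.5,19.5)→(16.5,38)  cross = 16.5·38 − 16.5·19.5 = 305.2500; (r_i+r_j)·cross = 33·305.2500 = 10073.2500
edge 4: (16.5,38)→(10,37.5)  cross = 16.5·37.5 − 10·38 = 238.7500; (r_i+r_j)·cross = 26.5·238.7500 = 6326.8750
edge 5: (10,37.5)→(2.5,25.5)  cross = 10·25.5 − 2.5·37.5 = 161.2500; (r_i+r_j)·cross = 12.5·161.2500 = 2015.6250
Σcross = 856.5000 → A = |Σcross|/2 = 428.2500 mm²
Σ(r_i+r_j)·cross = 25101.7500 → first moment M = |Σ|/6 = 4183.6250
R_c = M/A = 4183.6250/428.2500 = 9.7691 mm
θ = 48° = 0.837758 rad
V = θ·R_c·A = 0.837758·9.7691·428.2500 = 3504.865 mm³

Volume = 3504.865 mm³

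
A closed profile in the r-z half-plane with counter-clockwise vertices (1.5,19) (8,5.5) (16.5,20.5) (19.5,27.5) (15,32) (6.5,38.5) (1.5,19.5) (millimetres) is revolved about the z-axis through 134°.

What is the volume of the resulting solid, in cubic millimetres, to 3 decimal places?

Volume = 7080.052 mm³

Profile (r,z), 7 vertices: (1.5,19) (8,5.5) (16.5,20.5) (19.5,27.5) (15,32) (6.5,38.5) (1.5,19.5)
edge 0: (1.5,19)→(8,5.5)  cross = 1.5·5.5 − 8·19 = -143.7500; (r_i+r_j)·cross = 9.5·-143.7500 = -1365.6250
edge 1: (8,5.5)→(16.5,20.5)  cross = 8·20.5 − 16.5·5.5 = 73.2500; (r_i+r_j)·cross = 24.5·73.2500 = 1794.6250
edge 2: (16.5,20.5)→(19.5,27.5)  cross = 16.5·27.5 − 19.5·20.5 = 54.0000; (r_i+r_j)·cross = 36·54.0000 = 1944.0000
edge 3: (19.5,27.5)→(15,32)  cross = 19.5·32 − 15·27.5 = 211.5000; (r_i+r_j)·cross = 34.5·211.5000 = 7296.7500
edge 4: (15,32)→(6.5,38.5)  cross = 15·38.5 − 6.5·32 = 369.5000; (r_i+r_j)·cross = 21.5·369.5000 = 7944.2500
edge 5: (6.5,38.5)→(1.5,19.5)  cross = 6.5·19.5 − 1.5·38.5 = 69.0000; (r_i+r_j)·cross = 8·69.0000 = 552.0000
edge 6: (1.5,19.5)→(1.5,19)  cross = 1.5·19 − 1.5·19.5 = -0.7500; (r_i+r_j)·cross = 3·-0.7500 = -2.2500
Σcross = 632.7500 → A = |Σcross|/2 = 316.3750 mm²
Σ(r_i+r_j)·cross = 18163.7500 → first moment M = |Σ|/6 = 3027.2917
R_c = M/A = 3027.2917/316.3750 = 9.5687 mm
θ = 134° = 2.338741 rad
V = θ·R_c·A = 2.338741·9.5687·316.3750 = 7080.052 mm³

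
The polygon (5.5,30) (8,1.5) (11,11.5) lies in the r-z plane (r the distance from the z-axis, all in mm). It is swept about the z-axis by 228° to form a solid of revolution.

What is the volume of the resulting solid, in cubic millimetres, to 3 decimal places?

Profile (r,z), 3 vertices: (5.5,30) (8,1.5) (11,11.5)
edge 0: (5.5,30)→(8,1.5)  cross = 5.5·1.5 − 8·30 = -231.7500; (r_i+r_j)·cross = 13.5·-231.7500 = -3128.6250
edge 1: (8,1.5)→(11,11.5)  cross = 8·11.5 − 11·1.5 = 75.5000; (r_i+r_j)·cross = 19·75.5000 = 1434.5000
edge 2: (11,11.5)→(5.5,30)  cross = 11·30 − 5.5·11.5 = 266.7500; (r_i+r_j)·cross = 16.5·266.7500 = 4401.3750
Σcross = 110.5000 → A = |Σcross|/2 = 55.2500 mm²
Σ(r_i+r_j)·cross = 2707.2500 → first moment M = |Σ|/6 = 451.2083
R_c = M/A = 451.2083/55.2500 = 8.1667 mm
θ = 228° = 3.979351 rad
V = θ·R_c·A = 3.979351·8.1667·55.2500 = 1795.516 mm³

Volume = 1795.516 mm³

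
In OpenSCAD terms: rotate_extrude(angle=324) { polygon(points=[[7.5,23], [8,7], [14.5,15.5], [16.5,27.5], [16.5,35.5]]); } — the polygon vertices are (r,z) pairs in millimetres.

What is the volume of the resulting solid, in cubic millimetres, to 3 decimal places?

Volume = 9401.216 mm³

Profile (r,z), 5 vertices: (7.5,23) (8,7) (14.5,15.5) (16.5,27.5) (16.5,35.5)
edge 0: (7.5,23)→(8,7)  cross = 7.5·7 − 8·23 = -131.5000; (r_i+r_j)·cross = 15.5·-131.5000 = -2038.2500
edge 1: (8,7)→(14.5,15.5)  cross = 8·15.5 − 14.5·7 = 22.5000; (r_i+r_j)·cross = 22.5·22.5000 = 506.2500
edge 2: (14.5,15.5)→(16.5,27.5)  cross = 14.5·27.5 − 16.5·15.5 = 143.0000; (r_i+r_j)·cross = 31·143.0000 = 4433.0000
edge 3: (16.5,27.5)→(16.5,35.5)  cross = 16.5·35.5 − 16.5·27.5 = 132.0000; (r_i+r_j)·cross = 33·132.0000 = 4356.0000
edge 4: (16.5,35.5)→(7.5,23)  cross = 16.5·23 − 7.5·35.5 = 113.2500; (r_i+r_j)·cross = 24·113.2500 = 2718.0000
Σcross = 279.2500 → A = |Σcross|/2 = 139.6250 mm²
Σ(r_i+r_j)·cross = 9975.0000 → first moment M = |Σ|/6 = 1662.5000
R_c = M/A = 1662.5000/139.6250 = 11.9069 mm
θ = 324° = 5.654867 rad
V = θ·R_c·A = 5.654867·11.9069·139.6250 = 9401.216 mm³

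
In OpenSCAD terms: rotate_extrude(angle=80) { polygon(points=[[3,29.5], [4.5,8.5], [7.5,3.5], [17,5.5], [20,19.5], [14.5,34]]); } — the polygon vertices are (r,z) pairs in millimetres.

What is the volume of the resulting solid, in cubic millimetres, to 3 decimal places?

Profile (r,z), 6 vertices: (3,29.5) (4.5,8.5) (7.5,3.5) (17,5.5) (20,19.5) (14.5,34)
edge 0: (3,29.5)→(4.5,8.5)  cross = 3·8.5 − 4.5·29.5 = -107.2500; (r_i+r_j)·cross = 7.5·-107.2500 = -804.3750
edge 1: (4.5,8.5)→(7.5,3.5)  cross = 4.5·3.5 − 7.5·8.5 = -48.0000; (r_i+r_j)·cross = 12·-48.0000 = -576.0000
edge 2: (7.5,3.5)→(17,5.5)  cross = 7.5·5.5 − 17·3.5 = -18.2500; (r_i+r_j)·cross = 24.5·-18.2500 = -447.1250
edge 3: (17,5.5)→(20,19.5)  cross = 17·19.5 − 20·5.5 = 221.5000; (r_i+r_j)·cross = 37·221.5000 = 8195.5000
edge 4: (20,19.5)→(14.5,34)  cross = 20·34 − 14.5·19.5 = 397.2500; (r_i+r_j)·cross = 34.5·397.2500 = 13705.1250
edge 5: (14.5,34)→(3,29.5)  cross = 14.5·29.5 − 3·34 = 325.7500; (r_i+r_j)·cross = 17.5·325.7500 = 5700.6250
Σcross = 771.0000 → A = |Σcross|/2 = 385.5000 mm²
Σ(r_i+r_j)·cross = 25773.7500 → first moment M = |Σ|/6 = 4295.6250
R_c = M/A = 4295.6250/385.5000 = 11.1430 mm
θ = 80° = 1.396263 rad
V = θ·R_c·A = 1.396263·11.1430·385.5000 = 5997.824 mm³

Volume = 5997.824 mm³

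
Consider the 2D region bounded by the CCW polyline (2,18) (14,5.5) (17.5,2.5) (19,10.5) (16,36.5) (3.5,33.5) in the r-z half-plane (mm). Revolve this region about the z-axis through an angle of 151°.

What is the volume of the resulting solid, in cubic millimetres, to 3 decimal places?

Profile (r,z), 6 vertices: (2,18) (14,5.5) (17.5,2.5) (19,10.5) (16,36.5) (3.5,33.5)
edge 0: (2,18)→(14,5.5)  cross = 2·5.5 − 14·18 = -241.0000; (r_i+r_j)·cross = 16·-241.0000 = -3856.0000
edge 1: (14,5.5)→(17.5,2.5)  cross = 14·2.5 − 17.5·5.5 = -61.2500; (r_i+r_j)·cross = 31.5·-61.2500 = -1929.3750
edge 2: (17.5,2.5)→(19,10.5)  cross = 17.5·10.5 − 19·2.5 = 136.2500; (r_i+r_j)·cross = 36.5·136.2500 = 4973.1250
edge 3: (19,10.5)→(16,36.5)  cross = 19·36.5 − 16·10.5 = 525.5000; (r_i+r_j)·cross = 35·525.5000 = 18392.5000
edge 4: (16,36.5)→(3.5,33.5)  cross = 16·33.5 − 3.5·36.5 = 408.2500; (r_i+r_j)·cross = 19.5·408.2500 = 7960.8750
edge 5: (3.5,33.5)→(2,18)  cross = 3.5·18 − 2·33.5 = -4.0000; (r_i+r_j)·cross = 5.5·-4.0000 = -22.0000
Σcross = 763.7500 → A = |Σcross|/2 = 381.8750 mm²
Σ(r_i+r_j)·cross = 25519.1250 → first moment M = |Σ|/6 = 4253.1875
R_c = M/A = 4253.1875/381.8750 = 11.1376 mm
θ = 151° = 2.635447 rad
V = θ·R_c·A = 2.635447·11.1376·381.8750 = 11209.051 mm³

Volume = 11209.051 mm³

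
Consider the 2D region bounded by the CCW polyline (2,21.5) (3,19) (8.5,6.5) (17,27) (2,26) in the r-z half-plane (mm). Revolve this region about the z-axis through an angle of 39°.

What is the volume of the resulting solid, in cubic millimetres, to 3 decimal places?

Profile (r,z), 5 vertices: (2,21.5) (3,19) (8.5,6.5) (17,27) (2,26)
edge 0: (2,21.5)→(3,19)  cross = 2·19 − 3·21.5 = -26.5000; (r_i+r_j)·cross = 5·-26.5000 = -132.5000
edge 1: (3,19)→(8.5,6.5)  cross = 3·6.5 − 8.5·19 = -142.0000; (r_i+r_j)·cross = 11.5·-142.0000 = -1633.0000
edge 2: (8.5,6.5)→(17,27)  cross = 8.5·27 − 17·6.5 = 119.0000; (r_i+r_j)·cross = 25.5·119.0000 = 3034.5000
edge 3: (17,27)→(2,26)  cross = 17·26 − 2·27 = 388.0000; (r_i+r_j)·cross = 19·388.0000 = 7372.0000
edge 4: (2,26)→(2,21.5)  cross = 2·21.5 − 2·26 = -9.0000; (r_i+r_j)·cross = 4·-9.0000 = -36.0000
Σcross = 329.5000 → A = |Σcross|/2 = 164.7500 mm²
Σ(r_i+r_j)·cross = 8605.0000 → first moment M = |Σ|/6 = 1434.1667
R_c = M/A = 1434.1667/164.7500 = 8.7051 mm
θ = 39° = 0.680678 rad
V = θ·R_c·A = 0.680678·8.7051·164.7500 = 976.206 mm³

Volume = 976.206 mm³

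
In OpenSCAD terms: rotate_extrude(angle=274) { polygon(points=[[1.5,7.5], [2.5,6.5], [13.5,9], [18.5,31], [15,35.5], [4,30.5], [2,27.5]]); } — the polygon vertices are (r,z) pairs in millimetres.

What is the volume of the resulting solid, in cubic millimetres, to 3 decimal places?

Volume = 15625.248 mm³

Profile (r,z), 7 vertices: (1.5,7.5) (2.5,6.5) (13.5,9) (18.5,31) (15,35.5) (4,30.5) (2,27.5)
edge 0: (1.5,7.5)→(2.5,6.5)  cross = 1.5·6.5 − 2.5·7.5 = -9.0000; (r_i+r_j)·cross = 4·-9.0000 = -36.0000
edge 1: (2.5,6.5)→(13.5,9)  cross = 2.5·9 − 13.5·6.5 = -65.2500; (r_i+r_j)·cross = 16·-65.2500 = -1044.0000
edge 2: (13.5,9)→(18.5,31)  cross = 13.5·31 − 18.5·9 = 252.0000; (r_i+r_j)·cross = 32·252.0000 = 8064.0000
edge 3: (18.5,31)→(15,35.5)  cross = 18.5·35.5 − 15·31 = 191.7500; (r_i+r_j)·cross = 33.5·191.7500 = 6423.6250
edge 4: (15,35.5)→(4,30.5)  cross = 15·30.5 − 4·35.5 = 315.5000; (r_i+r_j)·cross = 19·315.5000 = 5994.5000
edge 5: (4,30.5)→(2,27.5)  cross = 4·27.5 − 2·30.5 = 49.0000; (r_i+r_j)·cross = 6·49.0000 = 294.0000
edge 6: (2,27.5)→(1.5,7.5)  cross = 2·7.5 − 1.5·27.5 = -26.2500; (r_i+r_j)·cross = 3.5·-26.2500 = -91.8750
Σcross = 707.7500 → A = |Σcross|/2 = 353.8750 mm²
Σ(r_i+r_j)·cross = 19604.2500 → first moment M = |Σ|/6 = 3267.3750
R_c = M/A = 3267.3750/353.8750 = 9.2331 mm
θ = 274° = 4.782202 rad
V = θ·R_c·A = 4.782202·9.2331·353.8750 = 15625.248 mm³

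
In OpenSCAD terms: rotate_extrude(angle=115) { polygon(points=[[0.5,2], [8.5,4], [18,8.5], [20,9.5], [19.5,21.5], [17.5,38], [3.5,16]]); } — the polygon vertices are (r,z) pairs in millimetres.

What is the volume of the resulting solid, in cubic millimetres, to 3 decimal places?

Profile (r,z), 7 vertices: (0.5,2) (8.5,4) (18,8.5) (20,9.5) (19.5,21.5) (17.5,38) (3.5,16)
edge 0: (0.5,2)→(8.5,4)  cross = 0.5·4 − 8.5·2 = -15.0000; (r_i+r_j)·cross = 9·-15.0000 = -135.0000
edge 1: (8.5,4)→(18,8.5)  cross = 8.5·8.5 − 18·4 = 0.2500; (r_i+r_j)·cross = 26.5·0.2500 = 6.6250
edge 2: (18,8.5)→(20,9.5)  cross = 18·9.5 − 20·8.5 = 1.0000; (r_i+r_j)·cross = 38·1.0000 = 38.0000
edge 3: (20,9.5)→(19.5,21.5)  cross = 20·21.5 − 19.5·9.5 = 244.7500; (r_i+r_j)·cross = 39.5·244.7500 = 9667.6250
edge 4: (19.5,21.5)→(17.5,38)  cross = 19.5·38 − 17.5·21.5 = 364.7500; (r_i+r_j)·cross = 37·364.7500 = 13495.7500
edge 5: (17.5,38)→(3.5,16)  cross = 17.5·16 − 3.5·38 = 147.0000; (r_i+r_j)·cross = 21·147.0000 = 3087.0000
edge 6: (3.5,16)→(0.5,2)  cross = 3.5·2 − 0.5·16 = -1.0000; (r_i+r_j)·cross = 4·-1.0000 = -4.0000
Σcross = 741.7500 → A = |Σcross|/2 = 370.8750 mm²
Σ(r_i+r_j)·cross = 26156.0000 → first moment M = |Σ|/6 = 4359.3333
R_c = M/A = 4359.3333/370.8750 = 11.7542 mm
θ = 115° = 2.007129 rad
V = θ·R_c·A = 2.007129·11.7542·370.8750 = 8749.743 mm³

Volume = 8749.743 mm³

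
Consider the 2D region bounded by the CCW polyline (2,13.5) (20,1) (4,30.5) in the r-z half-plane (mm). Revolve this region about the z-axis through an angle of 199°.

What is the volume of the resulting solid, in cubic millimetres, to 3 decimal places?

Volume = 4981.734 mm³

Profile (r,z), 3 vertices: (2,13.5) (20,1) (4,30.5)
edge 0: (2,13.5)→(20,1)  cross = 2·1 − 20·13.5 = -268.0000; (r_i+r_j)·cross = 22·-268.0000 = -5896.0000
edge 1: (20,1)→(4,30.5)  cross = 20·30.5 − 4·1 = 606.0000; (r_i+r_j)·cross = 24·606.0000 = 14544.0000
edge 2: (4,30.5)→(2,13.5)  cross = 4·13.5 − 2·30.5 = -7.0000; (r_i+r_j)·cross = 6·-7.0000 = -42.0000
Σcross = 331.0000 → A = |Σcross|/2 = 165.5000 mm²
Σ(r_i+r_j)·cross = 8606.0000 → first moment M = |Σ|/6 = 1434.3333
R_c = M/A = 1434.3333/165.5000 = 8.6667 mm
θ = 199° = 3.473205 rad
V = θ·R_c·A = 3.473205·8.6667·165.5000 = 4981.734 mm³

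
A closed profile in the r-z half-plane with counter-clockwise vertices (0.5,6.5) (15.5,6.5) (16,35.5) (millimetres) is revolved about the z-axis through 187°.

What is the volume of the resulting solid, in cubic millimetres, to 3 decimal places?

Profile (r,z), 3 vertices: (0.5,6.5) (15.5,6.5) (16,35.5)
edge 0: (0.5,6.5)→(15.5,6.5)  cross = 0.5·6.5 − 15.5·6.5 = -97.5000; (r_i+r_j)·cross = 16·-97.5000 = -1560.0000
edge 1: (15.5,6.5)→(16,35.5)  cross = 15.5·35.5 − 16·6.5 = 446.2500; (r_i+r_j)·cross = 31.5·446.2500 = 14056.8750
edge 2: (16,35.5)→(0.5,6.5)  cross = 16·6.5 − 0.5·35.5 = 86.2500; (r_i+r_j)·cross = 16.5·86.2500 = 1423.1250
Σcross = 435.0000 → A = |Σcross|/2 = 217.5000 mm²
Σ(r_i+r_j)·cross = 13920.0000 → first moment M = |Σ|/6 = 2320.0000
R_c = M/A = 2320.0000/217.5000 = 10.6667 mm
θ = 187° = 3.263766 rad
V = θ·R_c·A = 3.263766·10.6667·217.5000 = 7571.936 mm³

Volume = 7571.936 mm³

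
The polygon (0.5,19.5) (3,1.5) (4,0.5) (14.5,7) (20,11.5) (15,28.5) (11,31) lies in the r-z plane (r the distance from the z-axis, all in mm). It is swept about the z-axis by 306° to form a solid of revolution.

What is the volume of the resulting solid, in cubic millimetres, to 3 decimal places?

Volume = 18882.183 mm³

Profile (r,z), 7 vertices: (0.5,19.5) (3,1.5) (4,0.5) (14.5,7) (20,11.5) (15,28.5) (11,31)
edge 0: (0.5,19.5)→(3,1.5)  cross = 0.5·1.5 − 3·19.5 = -57.7500; (r_i+r_j)·cross = 3.5·-57.7500 = -202.1250
edge 1: (3,1.5)→(4,0.5)  cross = 3·0.5 − 4·1.5 = -4.5000; (r_i+r_j)·cross = 7·-4.5000 = -31.5000
edge 2: (4,0.5)→(14.5,7)  cross = 4·7 − 14.5·0.5 = 20.7500; (r_i+r_j)·cross = 18.5·20.7500 = 383.8750
edge 3: (14.5,7)→(20,11.5)  cross = 14.5·11.5 − 20·7 = 26.7500; (r_i+r_j)·cross = 34.5·26.7500 = 922.8750
edge 4: (20,11.5)→(15,28.5)  cross = 20·28.5 − 15·11.5 = 397.5000; (r_i+r_j)·cross = 35·397.5000 = 13912.5000
edge 5: (15,28.5)→(11,31)  cross = 15·31 − 11·28.5 = 151.5000; (r_i+r_j)·cross = 26·151.5000 = 3939.0000
edge 6: (11,31)→(0.5,19.5)  cross = 11·19.5 − 0.5·31 = 199.0000; (r_i+r_j)·cross = 11.5·199.0000 = 2288.5000
Σcross = 733.2500 → A = |Σcross|/2 = 366.6250 mm²
Σ(r_i+r_j)·cross = 21213.1250 → first moment M = |Σ|/6 = 3535.5208
R_c = M/A = 3535.5208/366.6250 = 9.6434 mm
θ = 306° = 5.340708 rad
V = θ·R_c·A = 5.340708·9.6434·366.6250 = 18882.183 mm³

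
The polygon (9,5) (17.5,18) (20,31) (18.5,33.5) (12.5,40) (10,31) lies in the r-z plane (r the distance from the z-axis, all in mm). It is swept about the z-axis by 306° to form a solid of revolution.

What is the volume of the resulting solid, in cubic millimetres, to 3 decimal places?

Volume = 15897.283 mm³

Profile (r,z), 6 vertices: (9,5) (17.5,18) (20,31) (18.5,33.5) (12.5,40) (10,31)
edge 0: (9,5)→(17.5,18)  cross = 9·18 − 17.5·5 = 74.5000; (r_i+r_j)·cross = 26.5·74.5000 = 1974.2500
edge 1: (17.5,18)→(20,31)  cross = 17.5·31 − 20·18 = 182.5000; (r_i+r_j)·cross = 37.5·182.5000 = 6843.7500
edge 2: (20,31)→(18.5,33.5)  cross = 20·33.5 − 18.5·31 = 96.5000; (r_i+r_j)·cross = 38.5·96.5000 = 3715.2500
edge 3: (18.5,33.5)→(12.5,40)  cross = 18.5·40 − 12.5·33.5 = 321.2500; (r_i+r_j)·cross = 31·321.2500 = 9958.7500
edge 4: (12.5,40)→(10,31)  cross = 12.5·31 − 10·40 = -12.5000; (r_i+r_j)·cross = 22.5·-12.5000 = -281.2500
edge 5: (10,31)→(9,5)  cross = 10·5 − 9·31 = -229.0000; (r_i+r_j)·cross = 19·-229.0000 = -4351.0000
Σcross = 433.2500 → A = |Σcross|/2 = 216.6250 mm²
Σ(r_i+r_j)·cross = 17859.7500 → first moment M = |Σ|/6 = 2976.6250
R_c = M/A = 2976.6250/216.6250 = 13.7409 mm
θ = 306° = 5.340708 rad
V = θ·R_c·A = 5.340708·13.7409·216.6250 = 15897.283 mm³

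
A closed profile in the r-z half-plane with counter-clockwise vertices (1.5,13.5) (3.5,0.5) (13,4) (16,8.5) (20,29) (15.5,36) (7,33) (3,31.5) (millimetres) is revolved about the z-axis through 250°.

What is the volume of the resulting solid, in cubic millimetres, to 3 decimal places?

Volume = 20689.333 mm³

Profile (r,z), 8 vertices: (1.5,13.5) (3.5,0.5) (13,4) (16,8.5) (20,29) (15.5,36) (7,33) (3,31.5)
edge 0: (1.5,13.5)→(3.5,0.5)  cross = 1.5·0.5 − 3.5·13.5 = -46.5000; (r_i+r_j)·cross = 5·-46.5000 = -232.5000
edge 1: (3.5,0.5)→(13,4)  cross = 3.5·4 − 13·0.5 = 7.5000; (r_i+r_j)·cross = 16.5·7.5000 = 123.7500
edge 2: (13,4)→(16,8.5)  cross = 13·8.5 − 16·4 = 46.5000; (r_i+r_j)·cross = 29·46.5000 = 1348.5000
edge 3: (16,8.5)→(20,29)  cross = 16·29 − 20·8.5 = 294.0000; (r_i+r_j)·cross = 36·294.0000 = 10584.0000
edge 4: (20,29)→(15.5,36)  cross = 20·36 − 15.5·29 = 270.5000; (r_i+r_j)·cross = 35.5·270.5000 = 9602.7500
edge 5: (15.5,36)→(7,33)  cross = 15.5·33 − 7·36 = 259.5000; (r_i+r_j)·cross = 22.5·259.5000 = 5838.7500
edge 6: (7,33)→(3,31.5)  cross = 7·31.5 − 3·33 = 121.5000; (r_i+r_j)·cross = 10·121.5000 = 1215.0000
edge 7: (3,31.5)→(1.5,13.5)  cross = 3·13.5 − 1.5·31.5 = -6.7500; (r_i+r_j)·cross = 4.5·-6.7500 = -30.3750
Σcross = 946.2500 → A = |Σcross|/2 = 473.1250 mm²
Σ(r_i+r_j)·cross = 28449.8750 → first moment M = |Σ|/6 = 4741.6458
R_c = M/A = 4741.6458/473.1250 = 10.0220 mm
θ = 250° = 4.363323 rad
V = θ·R_c·A = 4.363323·10.0220·473.1250 = 20689.333 mm³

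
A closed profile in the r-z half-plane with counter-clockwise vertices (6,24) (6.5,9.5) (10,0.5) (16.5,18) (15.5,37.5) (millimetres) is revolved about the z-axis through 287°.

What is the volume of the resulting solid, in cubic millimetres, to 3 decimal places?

Volume = 13217.749 mm³

Profile (r,z), 5 vertices: (6,24) (6.5,9.5) (10,0.5) (16.5,18) (15.5,37.5)
edge 0: (6,24)→(6.5,9.5)  cross = 6·9.5 − 6.5·24 = -99.0000; (r_i+r_j)·cross = 12.5·-99.0000 = -1237.5000
edge 1: (6.5,9.5)→(10,0.5)  cross = 6.5·0.5 − 10·9.5 = -91.7500; (r_i+r_j)·cross = 16.5·-91.7500 = -1513.8750
edge 2: (10,0.5)→(16.5,18)  cross = 10·18 − 16.5·0.5 = 171.7500; (r_i+r_j)·cross = 26.5·171.7500 = 4551.3750
edge 3: (16.5,18)→(15.5,37.5)  cross = 16.5·37.5 − 15.5·18 = 339.7500; (r_i+r_j)·cross = 32·339.7500 = 10872.0000
edge 4: (15.5,37.5)→(6,24)  cross = 15.5·24 − 6·37.5 = 147.0000; (r_i+r_j)·cross = 21.5·147.0000 = 3160.5000
Σcross = 467.7500 → A = |Σcross|/2 = 233.8750 mm²
Σ(r_i+r_j)·cross = 15832.5000 → first moment M = |Σ|/6 = 2638.7500
R_c = M/A = 2638.7500/233.8750 = 11.2827 mm
θ = 287° = 5.009095 rad
V = θ·R_c·A = 5.009095·11.2827·233.8750 = 13217.749 mm³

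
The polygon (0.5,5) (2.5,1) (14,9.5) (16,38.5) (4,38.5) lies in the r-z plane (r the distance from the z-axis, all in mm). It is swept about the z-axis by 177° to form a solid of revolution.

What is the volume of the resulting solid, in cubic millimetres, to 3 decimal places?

Profile (r,z), 5 vertices: (0.5,5) (2.5,1) (14,9.5) (16,38.5) (4,38.5)
edge 0: (0.5,5)→(2.5,1)  cross = 0.5·1 − 2.5·5 = -12.0000; (r_i+r_j)·cross = 3·-12.0000 = -36.0000
edge 1: (2.5,1)→(14,9.5)  cross = 2.5·9.5 − 14·1 = 9.7500; (r_i+r_j)·cross = 16.5·9.7500 = 160.8750
edge 2: (14,9.5)→(16,38.5)  cross = 14·38.5 − 16·9.5 = 387.0000; (r_i+r_j)·cross = 30·387.0000 = 11610.0000
edge 3: (16,38.5)→(4,38.5)  cross = 16·38.5 − 4·38.5 = 462.0000; (r_i+r_j)·cross = 20·462.0000 = 9240.0000
edge 4: (4,38.5)→(0.5,5)  cross = 4·5 − 0.5·38.5 = 0.7500; (r_i+r_j)·cross = 4.5·0.7500 = 3.3750
Σcross = 847.5000 → A = |Σcross|/2 = 423.7500 mm²
Σ(r_i+r_j)·cross = 20978.2500 → first moment M = |Σ|/6 = 3496.3750
R_c = M/A = 3496.3750/423.7500 = 8.2510 mm
θ = 177° = 3.089233 rad
V = θ·R_c·A = 3.089233·8.2510·423.7500 = 10801.116 mm³

Volume = 10801.116 mm³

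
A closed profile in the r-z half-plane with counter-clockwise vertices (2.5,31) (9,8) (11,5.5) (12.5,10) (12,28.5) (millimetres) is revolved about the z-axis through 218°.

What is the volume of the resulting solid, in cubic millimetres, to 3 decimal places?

Profile (r,z), 5 vertices: (2.5,31) (9,8) (11,5.5) (12.5,10) (12,28.5)
edge 0: (2.5,31)→(9,8)  cross = 2.5·8 − 9·31 = -259.0000; (r_i+r_j)·cross = 11.5·-259.0000 = -2978.5000
edge 1: (9,8)→(11,5.5)  cross = 9·5.5 − 11·8 = -38.5000; (r_i+r_j)·cross = 20·-38.5000 = -770.0000
edge 2: (11,5.5)→(12.5,10)  cross = 11·10 − 12.5·5.5 = 41.2500; (r_i+r_j)·cross = 23.5·41.2500 = 969.3750
edge 3: (12.5,10)→(12,28.5)  cross = 12.5·28.5 − 12·10 = 236.2500; (r_i+r_j)·cross = 24.5·236.2500 = 5788.1250
edge 4: (12,28.5)→(2.5,31)  cross = 12·31 − 2.5·28.5 = 300.7500; (r_i+r_j)·cross = 14.5·300.7500 = 4360.8750
Σcross = 280.7500 → A = |Σcross|/2 = 140.3750 mm²
Σ(r_i+r_j)·cross = 7369.8750 → first moment M = |Σ|/6 = 1228.3125
R_c = M/A = 1228.3125/140.3750 = 8.7502 mm
θ = 218° = 3.804818 rad
V = θ·R_c·A = 3.804818·8.7502·140.3750 = 4673.505 mm³

Volume = 4673.505 mm³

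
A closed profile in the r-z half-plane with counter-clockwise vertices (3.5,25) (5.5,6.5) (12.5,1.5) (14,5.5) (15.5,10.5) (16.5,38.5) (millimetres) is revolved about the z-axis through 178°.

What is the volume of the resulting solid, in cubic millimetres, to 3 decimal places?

Profile (r,z), 6 vertices: (3.5,25) (5.5,6.5) (12.5,1.5) (14,5.5) (15.5,10.5) (16.5,38.5)
edge 0: (3.5,25)→(5.5,6.5)  cross = 3.5·6.5 − 5.5·25 = -114.7500; (r_i+r_j)·cross = 9·-114.7500 = -1032.7500
edge 1: (5.5,6.5)→(12.5,1.5)  cross = 5.5·1.5 − 12.5·6.5 = -73.0000; (r_i+r_j)·cross = 18·-73.0000 = -1314.0000
edge 2: (12.5,1.5)→(14,5.5)  cross = 12.5·5.5 − 14·1.5 = 47.7500; (r_i+r_j)·cross = 26.5·47.7500 = 1265.3750
edge 3: (14,5.5)→(15.5,10.5)  cross = 14·10.5 − 15.5·5.5 = 61.7500; (r_i+r_j)·cross = 29.5·61.7500 = 1821.6250
edge 4: (15.5,10.5)→(16.5,38.5)  cross = 15.5·38.5 − 16.5·10.5 = 423.5000; (r_i+r_j)·cross = 32·423.5000 = 13552.0000
edge 5: (16.5,38.5)→(3.5,25)  cross = 16.5·25 − 3.5·38.5 = 277.7500; (r_i+r_j)·cross = 20·277.7500 = 5555.0000
Σcross = 623.0000 → A = |Σcross|/2 = 311.5000 mm²
Σ(r_i+r_j)·cross = 19847.2500 → first moment M = |Σ|/6 = 3307.8750
R_c = M/A = 3307.8750/311.5000 = 10.6192 mm
θ = 178° = 3.106686 rad
V = θ·R_c·A = 3.106686·10.6192·311.5000 = 10276.529 mm³

Volume = 10276.529 mm³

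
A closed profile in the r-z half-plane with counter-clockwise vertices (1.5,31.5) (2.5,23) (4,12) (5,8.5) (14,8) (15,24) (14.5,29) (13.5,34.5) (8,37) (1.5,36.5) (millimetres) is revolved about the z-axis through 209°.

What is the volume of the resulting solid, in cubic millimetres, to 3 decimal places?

Profile (r,z), 10 vertices: (1.5,31.5) (2.5,23) (4,12) (5,8.5) (14,8) (15,24) (14.5,29) (13.5,34.5) (8,37) (1.5,36.5)
edge 0: (1.5,31.5)→(2.5,23)  cross = 1.5·23 − 2.5·31.5 = -44.2500; (r_i+r_j)·cross = 4·-44.2500 = -177.0000
edge 1: (2.5,23)→(4,12)  cross = 2.5·12 − 4·23 = -62.0000; (r_i+r_j)·cross = 6.5·-62.0000 = -403.0000
edge 2: (4,12)→(5,8.5)  cross = 4·8.5 − 5·12 = -26.0000; (r_i+r_j)·cross = 9·-26.0000 = -234.0000
edge 3: (5,8.5)→(14,8)  cross = 5·8 − 14·8.5 = -79.0000; (r_i+r_j)·cross = 19·-79.0000 = -1501.0000
edge 4: (14,8)→(15,24)  cross = 14·24 − 15·8 = 216.0000; (r_i+r_j)·cross = 29·216.0000 = 6264.0000
edge 5: (15,24)→(14.5,29)  cross = 15·29 − 14.5·24 = 87.0000; (r_i+r_j)·cross = 29.5·87.0000 = 2566.5000
edge 6: (14.5,29)→(13.5,34.5)  cross = 14.5·34.5 − 13.5·29 = 108.7500; (r_i+r_j)·cross = 28·108.7500 = 3045.0000
edge 7: (13.5,34.5)→(8,37)  cross = 13.5·37 − 8·34.5 = 223.5000; (r_i+r_j)·cross = 21.5·223.5000 = 4805.2500
edge 8: (8,37)→(1.5,36.5)  cross = 8·36.5 − 1.5·37 = 236.5000; (r_i+r_j)·cross = 9.5·236.5000 = 2246.7500
edge 9: (1.5,36.5)→(1.5,31.5)  cross = 1.5·31.5 − 1.5·36.5 = -7.5000; (r_i+r_j)·cross = 3·-7.5000 = -22.5000
Σcross = 653.0000 → A = |Σcross|/2 = 326.5000 mm²
Σ(r_i+r_j)·cross = 16590.0000 → first moment M = |Σ|/6 = 2765.0000
R_c = M/A = 2765.0000/326.5000 = 8.4686 mm
θ = 209° = 3.647738 rad
V = θ·R_c·A = 3.647738·8.4686·326.5000 = 10085.996 mm³

Volume = 10085.996 mm³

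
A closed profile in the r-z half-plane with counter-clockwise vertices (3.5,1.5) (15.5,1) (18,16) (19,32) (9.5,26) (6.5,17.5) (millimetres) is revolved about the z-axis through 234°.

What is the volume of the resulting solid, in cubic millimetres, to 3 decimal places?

Profile (r,z), 6 vertices: (3.5,1.5) (15.5,1) (18,16) (19,32) (9.5,26) (6.5,17.5)
edge 0: (3.5,1.5)→(15.5,1)  cross = 3.5·1 − 15.5·1.5 = -19.7500; (r_i+r_j)·cross = 19·-19.7500 = -375.2500
edge 1: (15.5,1)→(18,16)  cross = 15.5·16 − 18·1 = 230.0000; (r_i+r_j)·cross = 33.5·230.0000 = 7705.0000
edge 2: (18,16)→(19,32)  cross = 18·32 − 19·16 = 272.0000; (r_i+r_j)·cross = 37·272.0000 = 10064.0000
edge 3: (19,32)→(9.5,26)  cross = 19·26 − 9.5·32 = 190.0000; (r_i+r_j)·cross = 28.5·190.0000 = 5415.0000
edge 4: (9.5,26)→(6.5,17.5)  cross = 9.5·17.5 − 6.5·26 = -2.7500; (r_i+r_j)·cross = 16·-2.7500 = -44.0000
edge 5: (6.5,17.5)→(3.5,1.5)  cross = 6.5·1.5 − 3.5·17.5 = -51.5000; (r_i+r_j)·cross = 10·-51.5000 = -515.0000
Σcross = 618.0000 → A = |Σcross|/2 = 309.0000 mm²
Σ(r_i+r_j)·cross = 22249.7500 → first moment M = |Σ|/6 = 3708.2917
R_c = M/A = 3708.2917/309.0000 = 12.0009 mm
θ = 234° = 4.084070 rad
V = θ·R_c·A = 4.084070·12.0009·309.0000 = 15144.924 mm³

Volume = 15144.924 mm³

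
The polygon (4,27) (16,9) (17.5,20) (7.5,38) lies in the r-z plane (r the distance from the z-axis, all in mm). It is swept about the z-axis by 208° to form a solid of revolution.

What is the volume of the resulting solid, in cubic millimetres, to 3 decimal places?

Volume = 6643.119 mm³

Profile (r,z), 4 vertices: (4,27) (16,9) (17.5,20) (7.5,38)
edge 0: (4,27)→(16,9)  cross = 4·9 − 16·27 = -396.0000; (r_i+r_j)·cross = 20·-396.0000 = -7920.0000
edge 1: (16,9)→(17.5,20)  cross = 16·20 − 17.5·9 = 162.5000; (r_i+r_j)·cross = 33.5·162.5000 = 5443.7500
edge 2: (17.5,20)→(7.5,38)  cross = 17.5·38 − 7.5·20 = 515.0000; (r_i+r_j)·cross = 25·515.0000 = 12875.0000
edge 3: (7.5,38)→(4,27)  cross = 7.5·27 − 4·38 = 50.5000; (r_i+r_j)·cross = 11.5·50.5000 = 580.7500
Σcross = 332.0000 → A = |Σcross|/2 = 166.0000 mm²
Σ(r_i+r_j)·cross = 10979.5000 → first moment M = |Σ|/6 = 1829.9167
R_c = M/A = 1829.9167/166.0000 = 11.0236 mm
θ = 208° = 3.630285 rad
V = θ·R_c·A = 3.630285·11.0236·166.0000 = 6643.119 mm³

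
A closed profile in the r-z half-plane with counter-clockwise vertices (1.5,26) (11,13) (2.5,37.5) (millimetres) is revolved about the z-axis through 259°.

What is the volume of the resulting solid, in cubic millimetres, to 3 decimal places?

Profile (r,z), 3 vertices: (1.5,26) (11,13) (2.5,37.5)
edge 0: (1.5,26)→(11,13)  cross = 1.5·13 − 11·26 = -266.5000; (r_i+r_j)·cross = 12.5·-266.5000 = -3331.2500
edge 1: (11,13)→(2.5,37.5)  cross = 11·37.5 − 2.5·13 = 380.0000; (r_i+r_j)·cross = 13.5·380.0000 = 5130.0000
edge 2: (2.5,37.5)→(1.5,26)  cross = 2.5·26 − 1.5·37.5 = 8.7500; (r_i+r_j)·cross = 4·8.7500 = 35.0000
Σcross = 122.2500 → A = |Σcross|/2 = 61.1250 mm²
Σ(r_i+r_j)·cross = 1833.7500 → first moment M = |Σ|/6 = 305.6250
R_c = M/A = 305.6250/61.1250 = 5.0000 mm
θ = 259° = 4.520403 rad
V = θ·R_c·A = 4.520403·5.0000·61.1250 = 1381.548 mm³

Volume = 1381.548 mm³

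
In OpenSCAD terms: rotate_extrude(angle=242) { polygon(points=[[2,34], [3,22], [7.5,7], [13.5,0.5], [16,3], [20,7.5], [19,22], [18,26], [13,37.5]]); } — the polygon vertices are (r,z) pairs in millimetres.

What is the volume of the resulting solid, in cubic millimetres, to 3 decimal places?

Volume = 21534.870 mm³

Profile (r,z), 9 vertices: (2,34) (3,22) (7.5,7) (13.5,0.5) (16,3) (20,7.5) (19,22) (18,26) (13,37.5)
edge 0: (2,34)→(3,22)  cross = 2·22 − 3·34 = -58.0000; (r_i+r_j)·cross = 5·-58.0000 = -290.0000
edge 1: (3,22)→(7.5,7)  cross = 3·7 − 7.5·22 = -144.0000; (r_i+r_j)·cross = 10.5·-144.0000 = -1512.0000
edge 2: (7.5,7)→(13.5,0.5)  cross = 7.5·0.5 − 13.5·7 = -90.7500; (r_i+r_j)·cross = 21·-90.7500 = -1905.7500
edge 3: (13.5,0.5)→(16,3)  cross = 13.5·3 − 16·0.5 = 32.5000; (r_i+r_j)·cross = 29.5·32.5000 = 958.7500
edge 4: (16,3)→(20,7.5)  cross = 16·7.5 − 20·3 = 60.0000; (r_i+r_j)·cross = 36·60.0000 = 2160.0000
edge 5: (20,7.5)→(19,22)  cross = 20·22 − 19·7.5 = 297.5000; (r_i+r_j)·cross = 39·297.5000 = 11602.5000
edge 6: (19,22)→(18,26)  cross = 19·26 − 18·22 = 98.0000; (r_i+r_j)·cross = 37·98.0000 = 3626.0000
edge 7: (18,26)→(13,37.5)  cross = 18·37.5 − 13·26 = 337.0000; (r_i+r_j)·cross = 31·337.0000 = 10447.0000
edge 8: (13,37.5)→(2,34)  cross = 13·34 − 2·37.5 = 367.0000; (r_i+r_j)·cross = 15·367.0000 = 5505.0000
Σcross = 899.2500 → A = |Σcross|/2 = 449.6250 mm²
Σ(r_i+r_j)·cross = 30591.5000 → first moment M = |Σ|/6 = 5098.5833
R_c = M/A = 5098.5833/449.6250 = 11.3396 mm
θ = 242° = 4.223697 rad
V = θ·R_c·A = 4.223697·11.3396·449.6250 = 21534.870 mm³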